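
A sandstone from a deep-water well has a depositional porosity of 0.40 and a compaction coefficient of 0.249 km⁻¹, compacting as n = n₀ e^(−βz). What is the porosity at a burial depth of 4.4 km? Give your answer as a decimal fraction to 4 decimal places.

0.1337

n = n₀·exp(−β·z) = 0.4 × exp(−0.249 × 4.4) = 0.4 × exp(−1.096)
  = 0.4 × 0.3343 = 0.1337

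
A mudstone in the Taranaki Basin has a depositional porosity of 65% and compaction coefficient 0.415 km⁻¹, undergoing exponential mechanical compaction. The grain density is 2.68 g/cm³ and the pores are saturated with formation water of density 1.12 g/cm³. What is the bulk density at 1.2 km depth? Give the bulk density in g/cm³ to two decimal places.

2.06 g/cm³

Porosity at depth: φ = 0.65·exp(−0.415×1.2) = 0.65×0.6077 = 0.3950
Bulk density: ρ_b = (1−φ)ρ_g + φ·ρ_f = 0.6050×2.68 + 0.3950×1.12
       = 1.621 + 0.442 = 2.064 g/cm³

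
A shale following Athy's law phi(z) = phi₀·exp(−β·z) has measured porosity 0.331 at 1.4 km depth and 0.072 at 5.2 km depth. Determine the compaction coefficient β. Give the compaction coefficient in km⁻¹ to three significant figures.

Athy: phi(z) = phi₀ e^(−βz) ⇒ phi₁/phi₂ = e^{β(z₂−z₁)} ⇒ β = ln(phi₁/phi₂)/(z₂−z₁)
β = ln(0.331/0.072) / (5.2 − 1.4) = ln(4.597) / 3.8 = 1.5255 / 3.8 = 0.4014 km⁻¹

0.401 km⁻¹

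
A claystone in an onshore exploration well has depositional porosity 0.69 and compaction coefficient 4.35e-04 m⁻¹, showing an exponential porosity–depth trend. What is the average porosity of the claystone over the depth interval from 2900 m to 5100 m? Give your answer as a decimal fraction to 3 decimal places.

Working in km (1 km = 1000 m; c in km⁻¹ = c in m⁻¹ × 1000):
⟨n⟩ = (1/(Z₂−Z₁)) ∫ n₀ e^(−cZ) dZ = n₀·(e^(−c·Z₁) − e^(−c·Z₂)) / (c·(Z₂−Z₁))
e^(−0.435×2.9) = 0.2832; e^(−0.435×5.1) = 0.1088
⟨n⟩ = 0.69 × (0.2832 − 0.1088) / (0.435 × 2.2) = 0.69 × 0.1823 = 0.1258

0.126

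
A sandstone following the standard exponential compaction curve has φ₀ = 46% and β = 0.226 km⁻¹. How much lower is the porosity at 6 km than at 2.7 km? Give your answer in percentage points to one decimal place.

φ(2.7) = 0.46·e^(−0.226×2.7) = 0.2499
φ(6) = 0.46·e^(−0.226×6) = 0.1185
Δφ = 0.2499 − 0.1185 = 0.1314

13.1 percentage points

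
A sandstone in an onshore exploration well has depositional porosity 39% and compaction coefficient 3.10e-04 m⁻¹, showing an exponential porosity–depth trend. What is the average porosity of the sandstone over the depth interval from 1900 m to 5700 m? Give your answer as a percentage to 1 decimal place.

Working in km (1 km = 1000 m; k in km⁻¹ = k in m⁻¹ × 1000):
⟨n⟩ = (1/(z₂−z₁)) ∫ n₀ e^(−kz) dz = n₀·(e^(−k·z₁) − e^(−k·z₂)) / (k·(z₂−z₁))
e^(−0.31×1.9) = 0.5549; e^(−0.31×5.7) = 0.1708
⟨n⟩ = 0.39 × (0.5549 − 0.1708) / (0.31 × 3.8) = 0.39 × 0.3260 = 0.1271

12.7%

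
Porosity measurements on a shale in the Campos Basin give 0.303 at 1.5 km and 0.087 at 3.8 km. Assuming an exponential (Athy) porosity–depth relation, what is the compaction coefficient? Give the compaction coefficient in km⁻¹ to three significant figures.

Athy: φ(d) = φ₀ e^(−βd) ⇒ φ₁/φ₂ = e^{β(d₂−d₁)} ⇒ β = ln(φ₁/φ₂)/(d₂−d₁)
β = ln(0.303/0.087) / (3.8 − 1.5) = ln(3.483) / 2.3 = 1.2478 / 2.3 = 0.5425 km⁻¹

0.543 km⁻¹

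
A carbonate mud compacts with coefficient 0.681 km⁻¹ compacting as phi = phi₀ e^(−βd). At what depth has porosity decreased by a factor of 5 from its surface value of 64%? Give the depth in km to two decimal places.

phi/phi₀ = 1/5 ⇒ exp(−β·d) = 1/5 ⇒ d = ln(5) / β
d = 1.6094 / 0.681 = 2.363 km

2.36 km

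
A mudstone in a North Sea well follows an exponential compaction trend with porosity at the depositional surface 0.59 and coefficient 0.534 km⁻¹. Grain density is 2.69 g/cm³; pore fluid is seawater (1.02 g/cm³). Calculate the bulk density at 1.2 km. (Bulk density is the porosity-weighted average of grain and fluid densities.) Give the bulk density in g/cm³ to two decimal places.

2.17 g/cm³

Porosity at depth: n = 0.59·exp(−0.534×1.2) = 0.59×0.5269 = 0.3109
Bulk density: ρ_b = (1−n)ρ_g + n·ρ_f = 0.6891×2.69 + 0.3109×1.02
       = 1.854 + 0.317 = 2.171 g/cm³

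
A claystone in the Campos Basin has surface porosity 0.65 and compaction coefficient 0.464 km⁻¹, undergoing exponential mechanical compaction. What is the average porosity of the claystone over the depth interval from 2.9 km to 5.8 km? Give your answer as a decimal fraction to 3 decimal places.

0.093

⟨φ⟩ = (1/(Z₂−Z₁)) ∫ φ₀ e^(−βZ) dZ = φ₀·(e^(−β·Z₁) − e^(−β·Z₂)) / (β·(Z₂−Z₁))
e^(−0.464×2.9) = 0.2604; e^(−0.464×5.8) = 0.0678
⟨φ⟩ = 0.65 × (0.2604 − 0.0678) / (0.464 × 2.9) = 0.65 × 0.1431 = 0.0930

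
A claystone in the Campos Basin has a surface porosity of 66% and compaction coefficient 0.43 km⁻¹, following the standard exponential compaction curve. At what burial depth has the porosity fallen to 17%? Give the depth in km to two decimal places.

Invert Athy's law: Z = ln(phi₀/phi) / β
Z = ln(0.66/0.17) / 0.43 = ln(3.882) / 0.43 = 1.3564 / 0.43 = 3.155 km

3.15 km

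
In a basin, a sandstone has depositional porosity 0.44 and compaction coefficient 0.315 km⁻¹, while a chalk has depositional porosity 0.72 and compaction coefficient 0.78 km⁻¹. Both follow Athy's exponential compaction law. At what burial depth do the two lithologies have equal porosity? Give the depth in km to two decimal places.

Set n₀ₐ e^(−βₐd) = n₀ᵦ e^(−βᵦd) ⇒ ln(n₀ₐ/n₀ᵦ) = (βₐ − βᵦ)·d
d = ln(0.44/0.72) / (0.315 − 0.78) = -0.4925 / -0.465 = 1.059 km

1.06 km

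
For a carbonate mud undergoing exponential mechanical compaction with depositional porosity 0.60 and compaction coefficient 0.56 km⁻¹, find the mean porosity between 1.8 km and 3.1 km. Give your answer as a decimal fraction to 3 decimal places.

⟨phi⟩ = (1/(d₂−d₁)) ∫ phi₀ e^(−cd) dd = phi₀·(e^(−c·d₁) − e^(−c·d₂)) / (c·(d₂−d₁))
e^(−0.56×1.8) = 0.3649; e^(−0.56×3.1) = 0.1762
⟨phi⟩ = 0.6 × (0.3649 − 0.1762) / (0.56 × 1.3) = 0.6 × 0.2592 = 0.1555

0.156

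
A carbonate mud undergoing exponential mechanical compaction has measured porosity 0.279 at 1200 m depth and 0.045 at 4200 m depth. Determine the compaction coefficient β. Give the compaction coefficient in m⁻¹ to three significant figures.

0.000608 m⁻¹

Working in km (1 km = 1000 m; β in km⁻¹ = β in m⁻¹ × 1000):
Athy: n(z) = n₀ e^(−βz) ⇒ n₁/n₂ = e^{β(z₂−z₁)} ⇒ β = ln(n₁/n₂)/(z₂−z₁)
β = ln(0.279/0.045) / (4.2 − 1.2) = ln(6.2) / 3 = 1.8245 / 3 = 0.6082 km⁻¹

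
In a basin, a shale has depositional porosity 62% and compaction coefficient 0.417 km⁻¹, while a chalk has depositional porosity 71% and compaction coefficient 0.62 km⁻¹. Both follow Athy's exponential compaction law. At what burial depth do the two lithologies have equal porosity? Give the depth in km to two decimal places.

Set n₀ₐ e^(−cₐZ) = n₀ᵦ e^(−cᵦZ) ⇒ ln(n₀ₐ/n₀ᵦ) = (cₐ − cᵦ)·Z
Z = ln(0.62/0.71) / (0.417 − 0.62) = -0.1355 / -0.203 = 0.668 km

0.67 km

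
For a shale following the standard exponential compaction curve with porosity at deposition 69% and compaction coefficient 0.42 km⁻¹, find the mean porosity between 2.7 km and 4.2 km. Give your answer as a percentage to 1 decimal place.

16.5%

⟨phi⟩ = (1/(z₂−z₁)) ∫ phi₀ e^(−kz) dz = phi₀·(e^(−k·z₁) − e^(−k·z₂)) / (k·(z₂−z₁))
e^(−0.42×2.7) = 0.3217; e^(−0.42×4.2) = 0.1714
⟨phi⟩ = 0.69 × (0.3217 − 0.1714) / (0.42 × 1.5) = 0.69 × 0.2387 = 0.1647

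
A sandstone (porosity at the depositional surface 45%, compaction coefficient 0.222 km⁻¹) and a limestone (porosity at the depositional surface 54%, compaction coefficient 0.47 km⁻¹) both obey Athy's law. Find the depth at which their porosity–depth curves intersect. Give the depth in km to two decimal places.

0.74 km

Set phi₀ₐ e^(−βₐz) = phi₀ᵦ e^(−βᵦz) ⇒ ln(phi₀ₐ/phi₀ᵦ) = (βₐ − βᵦ)·z
z = ln(0.45/0.54) / (0.222 − 0.47) = -0.1823 / -0.248 = 0.735 km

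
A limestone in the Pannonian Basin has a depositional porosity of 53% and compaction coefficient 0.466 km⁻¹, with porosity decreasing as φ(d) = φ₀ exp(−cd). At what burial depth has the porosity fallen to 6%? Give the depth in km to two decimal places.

Invert Athy's law: d = ln(φ₀/φ) / c
d = ln(0.53/0.06) / 0.466 = ln(8.833) / 0.466 = 2.1785 / 0.466 = 4.675 km

4.67 km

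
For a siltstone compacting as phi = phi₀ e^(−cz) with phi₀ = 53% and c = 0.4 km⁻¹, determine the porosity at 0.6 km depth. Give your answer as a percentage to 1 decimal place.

41.7%

phi = phi₀·exp(−c·z) = 0.53 × exp(−0.4 × 0.6) = 0.53 × exp(−0.24)
  = 0.53 × 0.7866 = 0.4169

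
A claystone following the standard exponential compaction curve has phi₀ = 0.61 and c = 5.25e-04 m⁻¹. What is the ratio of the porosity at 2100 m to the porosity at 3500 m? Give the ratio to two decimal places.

Working in km (1 km = 1000 m; c in km⁻¹ = c in m⁻¹ × 1000):
phi(Z₁)/phi(Z₂) = e^(−c·Z₁)/e^(−c·Z₂) = e^{c(Z₂−Z₁)}
= exp(0.525 × 1.4) = exp(0.735) = 2.0855

2.09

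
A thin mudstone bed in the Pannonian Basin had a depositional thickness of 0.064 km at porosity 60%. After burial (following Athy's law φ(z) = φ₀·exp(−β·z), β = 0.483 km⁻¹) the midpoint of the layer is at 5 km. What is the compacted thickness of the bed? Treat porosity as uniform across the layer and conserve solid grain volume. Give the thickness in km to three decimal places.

0.027 km

Porosity at 5 km: φ = 0.6·exp(−0.483×5) = 0.0536
Solid-volume conservation: h(1−φ) = h₀(1−φ₀) ⇒ h = h₀·(1−φ₀)/(1−φ)
h = 0.064 × (1 − 0.6)/(1 − 0.0536) = 0.064 × 0.4227 = 0.0271 km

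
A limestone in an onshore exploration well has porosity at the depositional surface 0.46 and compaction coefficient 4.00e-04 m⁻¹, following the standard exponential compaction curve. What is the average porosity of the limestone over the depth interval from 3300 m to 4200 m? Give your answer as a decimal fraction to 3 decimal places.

0.103

Working in km (1 km = 1000 m; k in km⁻¹ = k in m⁻¹ × 1000):
⟨n⟩ = (1/(Z₂−Z₁)) ∫ n₀ e^(−kZ) dZ = n₀·(e^(−k·Z₁) − e^(−k·Z₂)) / (k·(Z₂−Z₁))
e^(−0.4×3.3) = 0.2671; e^(−0.4×4.2) = 0.1864
⟨n⟩ = 0.46 × (0.2671 − 0.1864) / (0.4 × 0.9) = 0.46 × 0.2243 = 0.1032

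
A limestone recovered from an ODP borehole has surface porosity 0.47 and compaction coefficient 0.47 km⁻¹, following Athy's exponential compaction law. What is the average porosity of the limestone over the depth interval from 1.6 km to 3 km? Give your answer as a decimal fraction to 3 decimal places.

⟨n⟩ = (1/(d₂−d₁)) ∫ n₀ e^(−kd) dd = n₀·(e^(−k·d₁) − e^(−k·d₂)) / (k·(d₂−d₁))
e^(−0.47×1.6) = 0.4714; e^(−0.47×3) = 0.2441
⟨n⟩ = 0.47 × (0.4714 − 0.2441) / (0.47 × 1.4) = 0.47 × 0.3454 = 0.1623

0.162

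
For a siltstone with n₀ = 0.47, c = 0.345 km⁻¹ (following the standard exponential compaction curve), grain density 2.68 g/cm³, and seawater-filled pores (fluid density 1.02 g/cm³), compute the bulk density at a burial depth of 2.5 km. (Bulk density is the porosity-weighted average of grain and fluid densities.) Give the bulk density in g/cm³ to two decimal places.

Porosity at depth: n = 0.47·exp(−0.345×2.5) = 0.47×0.4221 = 0.1984
Bulk density: ρ_b = (1−n)ρ_g + n·ρ_f = 0.8016×2.68 + 0.1984×1.02
       = 2.148 + 0.202 = 2.351 g/cm³

2.35 g/cm³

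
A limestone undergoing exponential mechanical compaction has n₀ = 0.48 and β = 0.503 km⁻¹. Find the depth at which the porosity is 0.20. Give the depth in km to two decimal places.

1.74 km

Invert Athy's law: d = ln(n₀/n) / β
d = ln(0.48/0.2) / 0.503 = ln(2.4) / 0.503 = 0.8755 / 0.503 = 1.740 km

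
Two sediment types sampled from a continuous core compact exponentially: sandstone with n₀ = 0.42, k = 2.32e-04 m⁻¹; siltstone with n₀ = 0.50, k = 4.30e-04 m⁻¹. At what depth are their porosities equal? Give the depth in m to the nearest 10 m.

880 m

Working in km (1 km = 1000 m; k in km⁻¹ = k in m⁻¹ × 1000):
Set n₀ₐ e^(−kₐd) = n₀ᵦ e^(−kᵦd) ⇒ ln(n₀ₐ/n₀ᵦ) = (kₐ − kᵦ)·d
d = ln(0.42/0.5) / (0.232 − 0.43) = -0.1744 / -0.198 = 0.881 km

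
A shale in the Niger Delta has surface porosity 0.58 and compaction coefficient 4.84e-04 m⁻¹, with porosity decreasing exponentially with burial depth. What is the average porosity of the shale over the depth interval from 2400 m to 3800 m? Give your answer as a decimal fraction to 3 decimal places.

0.132

Working in km (1 km = 1000 m; c in km⁻¹ = c in m⁻¹ × 1000):
⟨phi⟩ = (1/(Z₂−Z₁)) ∫ phi₀ e^(−cZ) dZ = phi₀·(e^(−c·Z₁) − e^(−c·Z₂)) / (c·(Z₂−Z₁))
e^(−0.484×2.4) = 0.3130; e^(−0.484×3.8) = 0.1589
⟨phi⟩ = 0.58 × (0.3130 − 0.1589) / (0.484 × 1.4) = 0.58 × 0.2273 = 0.1319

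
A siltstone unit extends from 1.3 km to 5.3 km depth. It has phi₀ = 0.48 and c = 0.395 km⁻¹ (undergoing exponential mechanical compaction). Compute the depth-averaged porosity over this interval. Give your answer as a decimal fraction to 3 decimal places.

⟨phi⟩ = (1/(z₂−z₁)) ∫ phi₀ e^(−cz) dz = phi₀·(e^(−c·z₁) − e^(−c·z₂)) / (c·(z₂−z₁))
e^(−0.395×1.3) = 0.5984; e^(−0.395×5.3) = 0.1233
⟨phi⟩ = 0.48 × (0.5984 − 0.1233) / (0.395 × 4) = 0.48 × 0.3007 = 0.1443

0.144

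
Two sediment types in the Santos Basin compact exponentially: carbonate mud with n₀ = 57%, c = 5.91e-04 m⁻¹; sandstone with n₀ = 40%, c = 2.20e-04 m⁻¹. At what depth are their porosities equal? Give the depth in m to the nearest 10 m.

Working in km (1 km = 1000 m; c in km⁻¹ = c in m⁻¹ × 1000):
Set n₀ₐ e^(−cₐd) = n₀ᵦ e^(−cᵦd) ⇒ ln(n₀ₐ/n₀ᵦ) = (cₐ − cᵦ)·d
d = ln(0.57/0.4) / (0.591 − 0.22) = 0.3542 / 0.371 = 0.955 km

950 m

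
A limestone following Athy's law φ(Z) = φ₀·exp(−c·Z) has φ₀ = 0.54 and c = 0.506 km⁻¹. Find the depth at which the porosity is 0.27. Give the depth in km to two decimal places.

Invert Athy's law: Z = ln(φ₀/φ) / c
Z = ln(0.54/0.27) / 0.506 = ln(2) / 0.506 = 0.6931 / 0.506 = 1.370 km

1.37 km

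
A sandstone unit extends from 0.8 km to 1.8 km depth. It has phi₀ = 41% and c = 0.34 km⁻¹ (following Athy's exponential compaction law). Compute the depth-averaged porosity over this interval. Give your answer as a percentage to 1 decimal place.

26.5%

⟨phi⟩ = (1/(z₂−z₁)) ∫ phi₀ e^(−cz) dz = phi₀·(e^(−c·z₁) − e^(−c·z₂)) / (c·(z₂−z₁))
e^(−0.34×0.8) = 0.7619; e^(−0.34×1.8) = 0.5423
⟨phi⟩ = 0.41 × (0.7619 − 0.5423) / (0.34 × 1) = 0.41 × 0.6459 = 0.2648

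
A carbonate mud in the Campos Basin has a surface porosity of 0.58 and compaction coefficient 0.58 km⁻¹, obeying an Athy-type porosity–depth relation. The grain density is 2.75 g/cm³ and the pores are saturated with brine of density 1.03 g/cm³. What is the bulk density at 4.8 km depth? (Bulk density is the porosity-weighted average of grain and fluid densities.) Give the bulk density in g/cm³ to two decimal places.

2.69 g/cm³

Porosity at depth: phi = 0.58·exp(−0.58×4.8) = 0.58×0.0618 = 0.0358
Bulk density: ρ_b = (1−phi)ρ_g + phi·ρ_f = 0.9642×2.75 + 0.0358×1.03
       = 2.651 + 0.037 = 2.688 g/cm³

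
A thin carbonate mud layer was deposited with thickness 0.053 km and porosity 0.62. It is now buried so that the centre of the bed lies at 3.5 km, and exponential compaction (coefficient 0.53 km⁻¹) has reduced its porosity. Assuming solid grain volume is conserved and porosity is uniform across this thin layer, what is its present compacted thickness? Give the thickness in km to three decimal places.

Porosity at 3.5 km: φ = 0.62·exp(−0.53×3.5) = 0.0970
Solid-volume conservation: h(1−φ) = h₀(1−φ₀) ⇒ h = h₀·(1−φ₀)/(1−φ)
h = 0.053 × (1 − 0.62)/(1 − 0.0970) = 0.053 × 0.4208 = 0.0223 km

0.022 km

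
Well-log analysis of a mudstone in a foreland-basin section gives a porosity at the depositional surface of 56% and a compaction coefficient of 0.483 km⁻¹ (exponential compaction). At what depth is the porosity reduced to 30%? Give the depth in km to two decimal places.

1.29 km

Invert Athy's law: z = ln(φ₀/φ) / c
z = ln(0.56/0.3) / 0.483 = ln(1.867) / 0.483 = 0.6242 / 0.483 = 1.292 km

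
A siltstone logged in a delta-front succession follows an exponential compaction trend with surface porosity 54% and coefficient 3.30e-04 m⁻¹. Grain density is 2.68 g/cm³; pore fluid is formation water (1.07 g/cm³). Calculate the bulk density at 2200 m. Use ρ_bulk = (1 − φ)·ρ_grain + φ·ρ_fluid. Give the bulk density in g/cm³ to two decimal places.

2.26 g/cm³

Working in km (1 km = 1000 m; k in km⁻¹ = k in m⁻¹ × 1000):
Porosity at depth: n = 0.54·exp(−0.33×2.2) = 0.54×0.4838 = 0.2613
Bulk density: ρ_b = (1−n)ρ_g + n·ρ_f = 0.7387×2.68 + 0.2613×1.07
       = 1.980 + 0.280 = 2.259 g/cm³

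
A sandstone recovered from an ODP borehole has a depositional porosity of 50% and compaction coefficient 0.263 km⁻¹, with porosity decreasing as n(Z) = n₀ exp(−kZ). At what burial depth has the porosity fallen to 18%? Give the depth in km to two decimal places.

3.88 km

Invert Athy's law: Z = ln(n₀/n) / k
Z = ln(0.5/0.18) / 0.263 = ln(2.778) / 0.263 = 1.0217 / 0.263 = 3.885 km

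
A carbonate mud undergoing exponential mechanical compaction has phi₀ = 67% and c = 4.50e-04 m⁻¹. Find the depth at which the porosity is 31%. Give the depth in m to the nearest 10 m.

1710 m

Working in km (1 km = 1000 m; c in km⁻¹ = c in m⁻¹ × 1000):
Invert Athy's law: z = ln(phi₀/phi) / c
z = ln(0.67/0.31) / 0.45 = ln(2.161) / 0.45 = 0.7707 / 0.45 = 1.713 km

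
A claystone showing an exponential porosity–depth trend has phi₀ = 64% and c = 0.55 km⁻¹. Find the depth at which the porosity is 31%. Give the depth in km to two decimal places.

Invert Athy's law: z = ln(phi₀/phi) / c
z = ln(0.64/0.31) / 0.55 = ln(2.065) / 0.55 = 0.7249 / 0.55 = 1.318 km

1.32 km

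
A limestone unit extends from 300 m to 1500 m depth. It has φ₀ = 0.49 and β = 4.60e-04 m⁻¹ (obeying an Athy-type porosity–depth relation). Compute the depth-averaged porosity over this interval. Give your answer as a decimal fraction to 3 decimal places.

0.328

Working in km (1 km = 1000 m; β in km⁻¹ = β in m⁻¹ × 1000):
⟨φ⟩ = (1/(z₂−z₁)) ∫ φ₀ e^(−βz) dz = φ₀·(e^(−β·z₁) − e^(−β·z₂)) / (β·(z₂−z₁))
e^(−0.46×0.3) = 0.8711; e^(−0.46×1.5) = 0.5016
⟨φ⟩ = 0.49 × (0.8711 − 0.5016) / (0.46 × 1.2) = 0.49 × 0.6694 = 0.3280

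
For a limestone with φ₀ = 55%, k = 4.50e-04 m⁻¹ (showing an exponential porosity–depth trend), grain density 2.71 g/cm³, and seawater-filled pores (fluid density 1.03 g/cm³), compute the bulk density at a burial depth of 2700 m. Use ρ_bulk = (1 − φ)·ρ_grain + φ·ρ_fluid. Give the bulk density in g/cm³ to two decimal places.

Working in km (1 km = 1000 m; k in km⁻¹ = k in m⁻¹ × 1000):
Porosity at depth: φ = 0.55·exp(−0.45×2.7) = 0.55×0.2967 = 0.1632
Bulk density: ρ_b = (1−φ)ρ_g + φ·ρ_f = 0.8368×2.71 + 0.1632×1.03
       = 2.268 + 0.168 = 2.436 g/cm³

2.44 g/cm³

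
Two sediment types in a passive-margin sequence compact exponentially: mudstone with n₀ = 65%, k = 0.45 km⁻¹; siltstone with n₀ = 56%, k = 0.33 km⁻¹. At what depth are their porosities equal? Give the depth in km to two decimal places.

Set n₀ₐ e^(−kₐz) = n₀ᵦ e^(−kᵦz) ⇒ ln(n₀ₐ/n₀ᵦ) = (kₐ − kᵦ)·z
z = ln(0.65/0.56) / (0.45 − 0.33) = 0.1490 / 0.12 = 1.242 km

1.24 km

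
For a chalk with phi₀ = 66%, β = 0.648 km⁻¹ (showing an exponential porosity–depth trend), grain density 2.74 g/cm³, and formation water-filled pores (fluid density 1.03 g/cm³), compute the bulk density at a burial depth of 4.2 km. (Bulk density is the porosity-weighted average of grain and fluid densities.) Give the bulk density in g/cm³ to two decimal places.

2.67 g/cm³

Porosity at depth: phi = 0.66·exp(−0.648×4.2) = 0.66×0.0658 = 0.0434
Bulk density: ρ_b = (1−phi)ρ_g + phi·ρ_f = 0.9566×2.74 + 0.0434×1.03
       = 2.621 + 0.045 = 2.666 g/cm³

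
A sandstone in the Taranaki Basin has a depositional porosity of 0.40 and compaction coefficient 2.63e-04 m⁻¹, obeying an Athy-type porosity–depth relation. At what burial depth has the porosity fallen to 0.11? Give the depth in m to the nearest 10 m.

Working in km (1 km = 1000 m; β in km⁻¹ = β in m⁻¹ × 1000):
Invert Athy's law: z = ln(phi₀/phi) / β
z = ln(0.4/0.11) / 0.263 = ln(3.636) / 0.263 = 1.2910 / 0.263 = 4.909 km

4910 m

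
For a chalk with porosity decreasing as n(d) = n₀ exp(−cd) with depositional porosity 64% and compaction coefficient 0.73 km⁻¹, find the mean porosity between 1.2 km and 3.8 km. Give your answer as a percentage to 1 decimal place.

11.9%

⟨n⟩ = (1/(d₂−d₁)) ∫ n₀ e^(−cd) dd = n₀·(e^(−c·d₁) − e^(−c·d₂)) / (c·(d₂−d₁))
e^(−0.73×1.2) = 0.4164; e^(−0.73×3.8) = 0.0624
⟨n⟩ = 0.64 × (0.4164 − 0.0624) / (0.73 × 2.6) = 0.64 × 0.1865 = 0.1194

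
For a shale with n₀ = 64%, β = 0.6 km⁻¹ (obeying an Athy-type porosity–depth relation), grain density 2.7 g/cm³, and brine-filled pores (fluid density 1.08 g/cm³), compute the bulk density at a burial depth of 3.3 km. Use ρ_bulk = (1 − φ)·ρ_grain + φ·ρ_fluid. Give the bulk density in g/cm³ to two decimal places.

Porosity at depth: n = 0.64·exp(−0.6×3.3) = 0.64×0.1381 = 0.0884
Bulk density: ρ_b = (1−n)ρ_g + n·ρ_f = 0.9116×2.7 + 0.0884×1.08
       = 2.461 + 0.095 = 2.557 g/cm³

2.56 g/cm³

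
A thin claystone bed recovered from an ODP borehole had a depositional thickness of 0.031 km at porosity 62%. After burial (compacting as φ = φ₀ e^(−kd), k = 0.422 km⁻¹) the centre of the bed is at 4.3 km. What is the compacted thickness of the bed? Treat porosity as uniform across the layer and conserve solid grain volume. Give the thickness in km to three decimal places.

0.013 km

Porosity at 4.3 km: φ = 0.62·exp(−0.422×4.3) = 0.1010
Solid-volume conservation: h(1−φ) = h₀(1−φ₀) ⇒ h = h₀·(1−φ₀)/(1−φ)
h = 0.031 × (1 − 0.62)/(1 − 0.1010) = 0.031 × 0.4227 = 0.0131 km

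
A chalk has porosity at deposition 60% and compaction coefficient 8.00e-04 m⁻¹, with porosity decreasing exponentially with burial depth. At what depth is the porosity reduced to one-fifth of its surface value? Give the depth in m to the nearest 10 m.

2010 m

Working in km (1 km = 1000 m; k in km⁻¹ = k in m⁻¹ × 1000):
n/n₀ = 1/5 ⇒ exp(−k·Z) = 1/5 ⇒ Z = ln(5) / k
Z = 1.6094 / 0.8 = 2.012 km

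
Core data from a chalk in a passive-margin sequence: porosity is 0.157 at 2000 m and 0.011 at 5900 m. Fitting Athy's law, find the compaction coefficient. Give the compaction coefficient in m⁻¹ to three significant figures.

0.000682 m⁻¹

Working in km (1 km = 1000 m; β in km⁻¹ = β in m⁻¹ × 1000):
Athy: phi(d) = phi₀ e^(−βd) ⇒ phi₁/phi₂ = e^{β(d₂−d₁)} ⇒ β = ln(phi₁/phi₂)/(d₂−d₁)
β = ln(0.157/0.011) / (5.9 − 2) = ln(14.27) / 3.9 = 2.6584 / 3.9 = 0.6816 km⁻¹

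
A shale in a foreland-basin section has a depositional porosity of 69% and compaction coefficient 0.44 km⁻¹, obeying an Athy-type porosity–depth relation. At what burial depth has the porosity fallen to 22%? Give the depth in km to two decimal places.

Invert Athy's law: Z = ln(n₀/n) / c
Z = ln(0.69/0.22) / 0.44 = ln(3.136) / 0.44 = 1.1431 / 0.44 = 2.598 km

2.60 km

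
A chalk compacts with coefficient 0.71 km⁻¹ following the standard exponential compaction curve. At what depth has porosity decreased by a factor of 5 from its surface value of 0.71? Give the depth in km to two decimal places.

φ/φ₀ = 1/5 ⇒ exp(−k·Z) = 1/5 ⇒ Z = ln(5) / k
Z = 1.6094 / 0.71 = 2.267 km

2.27 km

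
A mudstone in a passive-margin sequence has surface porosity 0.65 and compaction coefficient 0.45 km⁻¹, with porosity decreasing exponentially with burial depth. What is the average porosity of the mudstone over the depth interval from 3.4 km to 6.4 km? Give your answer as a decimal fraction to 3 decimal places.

⟨phi⟩ = (1/(Z₂−Z₁)) ∫ phi₀ e^(−βZ) dZ = phi₀·(e^(−β·Z₁) − e^(−β·Z₂)) / (β·(Z₂−Z₁))
e^(−0.45×3.4) = 0.2165; e^(−0.45×6.4) = 0.0561
⟨phi⟩ = 0.65 × (0.2165 − 0.0561) / (0.45 × 3) = 0.65 × 0.1188 = 0.0772

0.077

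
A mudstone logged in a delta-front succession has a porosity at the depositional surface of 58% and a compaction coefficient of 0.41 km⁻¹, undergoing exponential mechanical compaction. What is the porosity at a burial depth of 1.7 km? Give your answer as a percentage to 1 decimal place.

n = n₀·exp(−k·Z) = 0.58 × exp(−0.41 × 1.7) = 0.58 × exp(−0.697)
  = 0.58 × 0.4981 = 0.2889

28.9%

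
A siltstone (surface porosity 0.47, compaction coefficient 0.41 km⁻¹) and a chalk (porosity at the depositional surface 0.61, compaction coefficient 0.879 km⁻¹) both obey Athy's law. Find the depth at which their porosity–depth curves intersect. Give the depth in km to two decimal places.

0.56 km

Set φ₀ₐ e^(−kₐz) = φ₀ᵦ e^(−kᵦz) ⇒ ln(φ₀ₐ/φ₀ᵦ) = (kₐ − kᵦ)·z
z = ln(0.47/0.61) / (0.41 − 0.879) = -0.2607 / -0.469 = 0.556 km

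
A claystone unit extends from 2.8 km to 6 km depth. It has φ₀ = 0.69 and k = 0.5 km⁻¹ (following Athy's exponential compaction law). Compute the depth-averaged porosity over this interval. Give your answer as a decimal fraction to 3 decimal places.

⟨φ⟩ = (1/(Z₂−Z₁)) ∫ φ₀ e^(−kZ) dZ = φ₀·(e^(−k·Z₁) − e^(−k·Z₂)) / (k·(Z₂−Z₁))
e^(−0.5×2.8) = 0.2466; e^(−0.5×6) = 0.0498
⟨φ⟩ = 0.69 × (0.2466 − 0.0498) / (0.5 × 3.2) = 0.69 × 0.1230 = 0.0849

0.085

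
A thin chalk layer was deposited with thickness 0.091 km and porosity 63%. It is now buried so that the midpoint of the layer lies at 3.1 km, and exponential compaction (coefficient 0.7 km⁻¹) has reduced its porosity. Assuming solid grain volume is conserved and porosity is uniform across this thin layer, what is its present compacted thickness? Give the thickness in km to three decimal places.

0.036 km

Porosity at 3.1 km: phi = 0.63·exp(−0.7×3.1) = 0.0719
Solid-volume conservation: h(1−phi) = h₀(1−phi₀) ⇒ h = h₀·(1−phi₀)/(1−phi)
h = 0.091 × (1 − 0.63)/(1 − 0.0719) = 0.091 × 0.3987 = 0.0363 km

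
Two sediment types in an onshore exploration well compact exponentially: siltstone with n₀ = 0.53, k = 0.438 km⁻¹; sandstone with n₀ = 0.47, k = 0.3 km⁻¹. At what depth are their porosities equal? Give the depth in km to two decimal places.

Set n₀ₐ e^(−kₐZ) = n₀ᵦ e^(−kᵦZ) ⇒ ln(n₀ₐ/n₀ᵦ) = (kₐ − kᵦ)·Z
Z = ln(0.53/0.47) / (0.438 − 0.3) = 0.1201 / 0.138 = 0.871 km

0.87 km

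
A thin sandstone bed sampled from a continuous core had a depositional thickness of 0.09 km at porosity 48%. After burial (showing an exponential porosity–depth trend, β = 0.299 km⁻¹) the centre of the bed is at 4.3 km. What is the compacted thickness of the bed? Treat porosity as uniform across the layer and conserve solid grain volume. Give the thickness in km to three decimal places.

Porosity at 4.3 km: n = 0.48·exp(−0.299×4.3) = 0.1327
Solid-volume conservation: h(1−n) = h₀(1−n₀) ⇒ h = h₀·(1−n₀)/(1−n)
h = 0.09 × (1 − 0.48)/(1 − 0.1327) = 0.09 × 0.5996 = 0.0540 km

0.054 km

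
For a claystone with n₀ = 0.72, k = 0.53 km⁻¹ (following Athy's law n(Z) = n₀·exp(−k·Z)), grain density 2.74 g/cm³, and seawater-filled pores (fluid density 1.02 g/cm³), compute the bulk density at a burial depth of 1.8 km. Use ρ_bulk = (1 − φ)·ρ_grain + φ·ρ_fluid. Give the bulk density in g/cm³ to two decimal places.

Porosity at depth: n = 0.72·exp(−0.53×1.8) = 0.72×0.3852 = 0.2773
Bulk density: ρ_b = (1−n)ρ_g + n·ρ_f = 0.7227×2.74 + 0.2773×1.02
       = 1.980 + 0.283 = 2.263 g/cm³

2.26 g/cm³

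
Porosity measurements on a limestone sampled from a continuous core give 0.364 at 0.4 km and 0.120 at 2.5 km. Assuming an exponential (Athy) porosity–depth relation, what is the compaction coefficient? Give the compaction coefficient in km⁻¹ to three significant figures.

Athy: phi(d) = phi₀ e^(−cd) ⇒ phi₁/phi₂ = e^{c(d₂−d₁)} ⇒ c = ln(phi₁/phi₂)/(d₂−d₁)
c = ln(0.364/0.12) / (2.5 − 0.4) = ln(3.033) / 2.1 = 1.1097 / 2.1 = 0.5284 km⁻¹

0.528 km⁻¹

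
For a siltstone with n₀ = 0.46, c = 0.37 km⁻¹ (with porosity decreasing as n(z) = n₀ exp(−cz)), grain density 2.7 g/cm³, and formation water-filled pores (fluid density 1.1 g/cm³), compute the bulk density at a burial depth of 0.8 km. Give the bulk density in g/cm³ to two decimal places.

Porosity at depth: n = 0.46·exp(−0.37×0.8) = 0.46×0.7438 = 0.3421
Bulk density: ρ_b = (1−n)ρ_g + n·ρ_f = 0.6579×2.7 + 0.3421×1.1
       = 1.776 + 0.376 = 2.153 g/cm³

2.15 g/cm³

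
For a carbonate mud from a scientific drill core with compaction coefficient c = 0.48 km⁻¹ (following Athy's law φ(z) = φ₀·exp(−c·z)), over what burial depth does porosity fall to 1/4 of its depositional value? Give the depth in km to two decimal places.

φ/φ₀ = 1/4 ⇒ exp(−c·z) = 1/4 ⇒ z = ln(4) / c
z = 1.3863 / 0.48 = 2.888 km

2.89 km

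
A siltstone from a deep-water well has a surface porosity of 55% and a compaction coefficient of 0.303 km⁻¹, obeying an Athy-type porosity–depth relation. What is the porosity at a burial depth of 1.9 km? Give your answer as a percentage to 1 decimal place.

n = n₀·exp(−k·Z) = 0.55 × exp(−0.303 × 1.9) = 0.55 × exp(−0.5757)
  = 0.55 × 0.5623 = 0.3093

30.9%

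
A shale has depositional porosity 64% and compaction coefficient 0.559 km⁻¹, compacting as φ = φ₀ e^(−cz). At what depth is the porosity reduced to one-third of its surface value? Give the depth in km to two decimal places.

1.97 km

φ/φ₀ = 1/3 ⇒ exp(−c·z) = 1/3 ⇒ z = ln(3) / c
z = 1.0986 / 0.559 = 1.965 km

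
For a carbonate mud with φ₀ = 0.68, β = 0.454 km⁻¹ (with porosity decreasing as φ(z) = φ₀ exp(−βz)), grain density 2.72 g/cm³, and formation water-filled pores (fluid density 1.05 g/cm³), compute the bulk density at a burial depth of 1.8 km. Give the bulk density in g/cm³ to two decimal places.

Porosity at depth: φ = 0.68·exp(−0.454×1.8) = 0.68×0.4417 = 0.3003
Bulk density: ρ_b = (1−φ)ρ_g + φ·ρ_f = 0.6997×2.72 + 0.3003×1.05
       = 1.903 + 0.315 = 2.218 g/cm³

2.22 g/cm³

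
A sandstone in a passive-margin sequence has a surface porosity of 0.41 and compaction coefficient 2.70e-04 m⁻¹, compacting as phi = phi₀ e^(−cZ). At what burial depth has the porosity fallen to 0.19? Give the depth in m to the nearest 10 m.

Working in km (1 km = 1000 m; c in km⁻¹ = c in m⁻¹ × 1000):
Invert Athy's law: Z = ln(phi₀/phi) / c
Z = ln(0.41/0.19) / 0.27 = ln(2.158) / 0.27 = 0.7691 / 0.27 = 2.849 km

2850 m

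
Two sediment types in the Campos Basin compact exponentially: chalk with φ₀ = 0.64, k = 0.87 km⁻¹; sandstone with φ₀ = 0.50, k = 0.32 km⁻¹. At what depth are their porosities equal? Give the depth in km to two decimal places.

0.45 km

Set φ₀ₐ e^(−kₐz) = φ₀ᵦ e^(−kᵦz) ⇒ ln(φ₀ₐ/φ₀ᵦ) = (kₐ − kᵦ)·z
z = ln(0.64/0.5) / (0.87 − 0.32) = 0.2469 / 0.55 = 0.449 km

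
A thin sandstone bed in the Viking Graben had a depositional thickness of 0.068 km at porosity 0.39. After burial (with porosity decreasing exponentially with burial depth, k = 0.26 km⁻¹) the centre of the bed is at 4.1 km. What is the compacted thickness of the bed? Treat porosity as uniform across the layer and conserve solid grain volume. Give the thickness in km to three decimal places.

Porosity at 4.1 km: phi = 0.39·exp(−0.26×4.1) = 0.1343
Solid-volume conservation: h(1−phi) = h₀(1−phi₀) ⇒ h = h₀·(1−phi₀)/(1−phi)
h = 0.068 × (1 − 0.39)/(1 − 0.1343) = 0.068 × 0.7046 = 0.0479 km

0.048 km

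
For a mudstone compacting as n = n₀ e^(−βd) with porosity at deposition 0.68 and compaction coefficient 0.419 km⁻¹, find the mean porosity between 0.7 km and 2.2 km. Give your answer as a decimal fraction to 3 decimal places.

0.377

⟨n⟩ = (1/(d₂−d₁)) ∫ n₀ e^(−βd) dd = n₀·(e^(−β·d₁) − e^(−β·d₂)) / (β·(d₂−d₁))
e^(−0.419×0.7) = 0.7458; e^(−0.419×2.2) = 0.3978
⟨n⟩ = 0.68 × (0.7458 − 0.3978) / (0.419 × 1.5) = 0.68 × 0.5537 = 0.3765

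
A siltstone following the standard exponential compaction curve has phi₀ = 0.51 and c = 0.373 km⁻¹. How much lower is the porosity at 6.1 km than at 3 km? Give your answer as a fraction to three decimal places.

0.114

phi(3) = 0.51·e^(−0.373×3) = 0.1666
phi(6.1) = 0.51·e^(−0.373×6.1) = 0.0524
Δphi = 0.1666 − 0.0524 = 0.1142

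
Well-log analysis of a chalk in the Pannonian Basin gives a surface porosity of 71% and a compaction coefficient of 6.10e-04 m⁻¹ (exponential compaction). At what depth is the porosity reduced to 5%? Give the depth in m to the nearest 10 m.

Working in km (1 km = 1000 m; β in km⁻¹ = β in m⁻¹ × 1000):
Invert Athy's law: d = ln(phi₀/phi) / β
d = ln(0.71/0.05) / 0.61 = ln(14.2) / 0.61 = 2.6532 / 0.61 = 4.350 km

4350 m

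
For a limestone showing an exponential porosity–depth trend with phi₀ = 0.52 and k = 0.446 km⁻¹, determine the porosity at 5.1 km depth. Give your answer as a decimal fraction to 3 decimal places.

phi = phi₀·exp(−k·z) = 0.52 × exp(−0.446 × 5.1) = 0.52 × exp(−2.275)
  = 0.52 × 0.1028 = 0.0535

0.053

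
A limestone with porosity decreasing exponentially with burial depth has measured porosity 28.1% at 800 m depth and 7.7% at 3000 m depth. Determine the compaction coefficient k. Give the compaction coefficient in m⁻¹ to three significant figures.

0.000588 m⁻¹

Working in km (1 km = 1000 m; k in km⁻¹ = k in m⁻¹ × 1000):
Athy: φ(Z) = φ₀ e^(−kZ) ⇒ φ₁/φ₂ = e^{k(Z₂−Z₁)} ⇒ k = ln(φ₁/φ₂)/(Z₂−Z₁)
k = ln(0.281/0.077) / (3 − 0.8) = ln(3.649) / 2.2 = 1.2945 / 2.2 = 0.5884 km⁻¹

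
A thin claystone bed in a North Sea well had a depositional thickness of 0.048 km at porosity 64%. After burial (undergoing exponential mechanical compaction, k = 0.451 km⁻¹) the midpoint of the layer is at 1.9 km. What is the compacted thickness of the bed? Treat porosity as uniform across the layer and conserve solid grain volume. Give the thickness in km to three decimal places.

0.024 km

Porosity at 1.9 km: φ = 0.64·exp(−0.451×1.9) = 0.2717
Solid-volume conservation: h(1−φ) = h₀(1−φ₀) ⇒ h = h₀·(1−φ₀)/(1−φ)
h = 0.048 × (1 − 0.64)/(1 − 0.2717) = 0.048 × 0.4943 = 0.0237 km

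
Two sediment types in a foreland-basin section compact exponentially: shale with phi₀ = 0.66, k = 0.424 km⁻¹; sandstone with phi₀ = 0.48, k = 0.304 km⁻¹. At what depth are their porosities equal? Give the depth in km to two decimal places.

2.65 km

Set phi₀ₐ e^(−kₐZ) = phi₀ᵦ e^(−kᵦZ) ⇒ ln(phi₀ₐ/phi₀ᵦ) = (kₐ − kᵦ)·Z
Z = ln(0.66/0.48) / (0.424 − 0.304) = 0.3185 / 0.12 = 2.654 km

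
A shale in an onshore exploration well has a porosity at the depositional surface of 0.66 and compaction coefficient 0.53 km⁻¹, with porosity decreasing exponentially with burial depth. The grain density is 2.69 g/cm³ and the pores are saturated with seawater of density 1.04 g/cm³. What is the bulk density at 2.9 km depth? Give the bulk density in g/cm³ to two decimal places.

Porosity at depth: n = 0.66·exp(−0.53×2.9) = 0.66×0.2150 = 0.1419
Bulk density: ρ_b = (1−n)ρ_g + n·ρ_f = 0.8581×2.69 + 0.1419×1.04
       = 2.308 + 0.148 = 2.456 g/cm³

2.46 g/cm³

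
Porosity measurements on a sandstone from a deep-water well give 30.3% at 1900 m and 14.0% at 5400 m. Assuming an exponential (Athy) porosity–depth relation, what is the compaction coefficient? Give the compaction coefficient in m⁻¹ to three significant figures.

0.000221 m⁻¹

Working in km (1 km = 1000 m; β in km⁻¹ = β in m⁻¹ × 1000):
Athy: n(z) = n₀ e^(−βz) ⇒ n₁/n₂ = e^{β(z₂−z₁)} ⇒ β = ln(n₁/n₂)/(z₂−z₁)
β = ln(0.303/0.14) / (5.4 − 1.9) = ln(2.164) / 3.5 = 0.7721 / 3.5 = 0.2206 km⁻¹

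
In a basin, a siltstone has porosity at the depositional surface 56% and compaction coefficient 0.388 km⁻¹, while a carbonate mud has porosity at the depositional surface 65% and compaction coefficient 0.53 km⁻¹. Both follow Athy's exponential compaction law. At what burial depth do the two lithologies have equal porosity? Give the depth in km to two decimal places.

Set phi₀ₐ e^(−βₐd) = phi₀ᵦ e^(−βᵦd) ⇒ ln(phi₀ₐ/phi₀ᵦ) = (βₐ − βᵦ)·d
d = ln(0.56/0.65) / (0.388 − 0.53) = -0.1490 / -0.142 = 1.050 km

1.05 km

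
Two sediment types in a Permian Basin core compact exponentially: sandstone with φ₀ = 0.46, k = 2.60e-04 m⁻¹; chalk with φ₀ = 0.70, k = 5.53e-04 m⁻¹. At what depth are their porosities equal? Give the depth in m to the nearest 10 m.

Working in km (1 km = 1000 m; k in km⁻¹ = k in m⁻¹ × 1000):
Set φ₀ₐ e^(−kₐd) = φ₀ᵦ e^(−kᵦd) ⇒ ln(φ₀ₐ/φ₀ᵦ) = (kₐ − kᵦ)·d
d = ln(0.46/0.7) / (0.26 − 0.553) = -0.4199 / -0.293 = 1.433 km

1430 m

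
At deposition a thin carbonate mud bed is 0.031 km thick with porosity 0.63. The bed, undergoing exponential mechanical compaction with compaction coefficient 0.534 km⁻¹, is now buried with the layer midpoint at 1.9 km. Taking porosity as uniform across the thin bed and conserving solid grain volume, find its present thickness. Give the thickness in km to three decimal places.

Porosity at 1.9 km: φ = 0.63·exp(−0.534×1.9) = 0.2284
Solid-volume conservation: h(1−φ) = h₀(1−φ₀) ⇒ h = h₀·(1−φ₀)/(1−φ)
h = 0.031 × (1 − 0.63)/(1 − 0.2284) = 0.031 × 0.4795 = 0.0149 km

0.015 km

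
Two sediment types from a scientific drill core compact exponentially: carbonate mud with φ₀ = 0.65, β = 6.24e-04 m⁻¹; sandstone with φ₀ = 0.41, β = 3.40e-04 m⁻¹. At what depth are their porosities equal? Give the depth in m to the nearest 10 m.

Working in km (1 km = 1000 m; β in km⁻¹ = β in m⁻¹ × 1000):
Set φ₀ₐ e^(−βₐd) = φ₀ᵦ e^(−βᵦd) ⇒ ln(φ₀ₐ/φ₀ᵦ) = (βₐ − βᵦ)·d
d = ln(0.65/0.41) / (0.624 − 0.34) = 0.4608 / 0.284 = 1.623 km

1620 m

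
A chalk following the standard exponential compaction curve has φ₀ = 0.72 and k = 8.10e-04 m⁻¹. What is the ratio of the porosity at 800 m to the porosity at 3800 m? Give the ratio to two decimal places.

11.36

Working in km (1 km = 1000 m; k in km⁻¹ = k in m⁻¹ × 1000):
φ(z₁)/φ(z₂) = e^(−k·z₁)/e^(−k·z₂) = e^{k(z₂−z₁)}
= exp(0.81 × 3) = exp(2.43) = 11.3589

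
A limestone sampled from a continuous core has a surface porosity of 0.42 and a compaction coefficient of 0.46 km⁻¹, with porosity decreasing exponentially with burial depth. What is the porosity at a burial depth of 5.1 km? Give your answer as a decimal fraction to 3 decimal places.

n = n₀·exp(−c·Z) = 0.42 × exp(−0.46 × 5.1) = 0.42 × exp(−2.346)
  = 0.42 × 0.0958 = 0.0402

0.040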